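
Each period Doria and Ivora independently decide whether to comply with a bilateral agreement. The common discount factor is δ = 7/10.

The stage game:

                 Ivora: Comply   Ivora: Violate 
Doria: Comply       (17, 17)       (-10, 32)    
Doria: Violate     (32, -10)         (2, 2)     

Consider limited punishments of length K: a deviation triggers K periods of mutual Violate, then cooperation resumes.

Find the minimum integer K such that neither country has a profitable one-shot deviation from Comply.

2

No profitable deviation requires (17−2)(δ+…+δ^K) ≥ 32−17, i.e. δ+…+δ^K ≥ 1 ≈ 1.0000.
With δ = 7/10, the partial sums are K=1: 0.7000, K=2: 1.1900.
K = 2 is the first length at which the sum reaches 1.0000.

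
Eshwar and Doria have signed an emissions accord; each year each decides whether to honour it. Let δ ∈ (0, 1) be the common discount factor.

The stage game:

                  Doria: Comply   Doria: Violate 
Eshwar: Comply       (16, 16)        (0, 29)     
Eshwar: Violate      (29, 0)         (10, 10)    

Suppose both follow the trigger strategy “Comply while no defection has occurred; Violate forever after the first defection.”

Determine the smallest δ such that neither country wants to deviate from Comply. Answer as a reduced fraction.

13/19

16/(1−δ) ≥ 29 + 10δ/(1−δ)
16 ≥ 29 − 19δ
δ ≥ 13/19.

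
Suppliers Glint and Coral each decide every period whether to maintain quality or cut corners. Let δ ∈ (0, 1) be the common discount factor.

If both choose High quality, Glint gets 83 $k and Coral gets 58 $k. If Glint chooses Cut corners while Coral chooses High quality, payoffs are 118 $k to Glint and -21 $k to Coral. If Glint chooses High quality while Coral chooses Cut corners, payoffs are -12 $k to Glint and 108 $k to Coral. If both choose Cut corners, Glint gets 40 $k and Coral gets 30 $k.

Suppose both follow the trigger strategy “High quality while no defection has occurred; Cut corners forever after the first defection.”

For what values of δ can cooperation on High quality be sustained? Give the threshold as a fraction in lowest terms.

25/39

Glint's threshold: (118−83)/(118−40) = 35/78.
Coral's threshold: (108−58)/(108−30) = 25/39.
35/78 < 25/39, so Coral binds and δ* = 25/39.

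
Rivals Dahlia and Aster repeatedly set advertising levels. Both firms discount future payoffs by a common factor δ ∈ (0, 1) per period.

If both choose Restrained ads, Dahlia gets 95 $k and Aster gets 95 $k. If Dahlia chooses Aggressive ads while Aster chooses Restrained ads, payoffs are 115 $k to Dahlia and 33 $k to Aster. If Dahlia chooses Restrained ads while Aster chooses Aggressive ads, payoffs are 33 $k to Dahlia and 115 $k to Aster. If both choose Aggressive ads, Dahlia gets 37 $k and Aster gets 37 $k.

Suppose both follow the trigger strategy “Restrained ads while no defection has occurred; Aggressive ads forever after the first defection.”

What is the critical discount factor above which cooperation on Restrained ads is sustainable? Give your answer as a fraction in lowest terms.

One-period gain from deviating is 115 − 95 = 20. The loss is 95 − 37 = 58 in every subsequent period, with present value 58·δ/(1−δ).
Deviation is unprofitable when 58·δ/(1−δ) ≥ 20, i.e. δ/(1−δ) ≥ 10/29.
Equivalently δ ≥ 20/(20+58) = 10/39.

10/39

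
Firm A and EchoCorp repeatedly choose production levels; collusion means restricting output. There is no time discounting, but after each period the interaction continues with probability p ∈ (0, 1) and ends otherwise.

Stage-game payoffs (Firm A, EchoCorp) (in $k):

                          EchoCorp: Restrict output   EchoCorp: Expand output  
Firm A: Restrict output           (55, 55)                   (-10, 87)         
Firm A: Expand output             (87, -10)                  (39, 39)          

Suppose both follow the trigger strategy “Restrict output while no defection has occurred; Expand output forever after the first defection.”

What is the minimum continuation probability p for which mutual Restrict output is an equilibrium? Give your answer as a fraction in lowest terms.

Expected cooperation value is 55 + p·55 + p²·55 + … = 55/(1−p); deviation gives 87 + p·39/(1−p).
55 ≥ 87(1−p) + 39p ⇒ 48p ≥ 32 ⇒ p ≥ 32/48 = 2/3.

2/3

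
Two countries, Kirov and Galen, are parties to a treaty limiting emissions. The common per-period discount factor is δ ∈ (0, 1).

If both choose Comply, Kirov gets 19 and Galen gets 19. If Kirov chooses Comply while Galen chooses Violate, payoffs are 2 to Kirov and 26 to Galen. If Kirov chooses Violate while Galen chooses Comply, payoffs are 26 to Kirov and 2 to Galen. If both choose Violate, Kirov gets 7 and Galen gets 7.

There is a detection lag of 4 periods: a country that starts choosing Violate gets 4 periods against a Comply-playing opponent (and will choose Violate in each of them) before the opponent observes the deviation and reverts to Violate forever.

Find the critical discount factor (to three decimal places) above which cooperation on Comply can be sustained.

0.779

A deviator earns 26 for 4 periods, then 7 forever; cooperating earns 19 forever. Multiplying the IC by (1−δ):
19 ≥ 26(1−δ^4) + 7δ^4, so 19·δ^4 ≥ 7 and δ^4 ≥ 7/19.
δ ≥ (7/19)^(1/4) ≈ 0.779.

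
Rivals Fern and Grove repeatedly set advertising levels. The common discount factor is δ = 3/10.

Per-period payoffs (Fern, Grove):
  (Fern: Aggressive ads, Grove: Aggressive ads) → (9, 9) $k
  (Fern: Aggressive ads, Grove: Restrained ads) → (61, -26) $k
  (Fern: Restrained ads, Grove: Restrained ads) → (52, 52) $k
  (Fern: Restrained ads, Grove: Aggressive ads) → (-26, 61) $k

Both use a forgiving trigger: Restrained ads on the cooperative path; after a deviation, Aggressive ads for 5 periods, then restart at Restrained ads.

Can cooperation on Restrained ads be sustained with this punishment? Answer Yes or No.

Yes

Comparing payoff streams over the 6 periods until play realigns: cooperate → 52(1+δ+…+δ^5); deviate → 61 + 9(δ+…+δ^5).
Cooperation is sustained iff (52−9)(δ+…+δ^5) ≥ 61−52.
δ+…+δ^5 = 3/10·(1−(3/10)^5)/(1−3/10) = 0.4275, and (61−52)/(52−9) = 0.2093.
0.4275 ≥ 0.2093, so cooperation is sustainable.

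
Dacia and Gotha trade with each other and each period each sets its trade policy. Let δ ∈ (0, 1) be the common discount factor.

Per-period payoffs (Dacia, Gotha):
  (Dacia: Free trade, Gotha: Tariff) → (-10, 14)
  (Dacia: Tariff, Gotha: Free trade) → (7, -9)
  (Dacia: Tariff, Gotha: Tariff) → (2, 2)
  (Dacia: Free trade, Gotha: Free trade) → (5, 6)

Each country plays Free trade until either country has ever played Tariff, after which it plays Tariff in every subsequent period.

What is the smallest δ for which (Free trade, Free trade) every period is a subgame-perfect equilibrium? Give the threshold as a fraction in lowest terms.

2/3

For Dacia: deviation gain 7−5 = 2, per-period punishment loss 5−2 = 3. IC gives δ ≥ 2/5.
For Gotha: gain 8, loss 4 per period, so δ ≥ 8/12 = 2/3.
The tighter constraint is Gotha's, so cooperation needs δ ≥ 2/3.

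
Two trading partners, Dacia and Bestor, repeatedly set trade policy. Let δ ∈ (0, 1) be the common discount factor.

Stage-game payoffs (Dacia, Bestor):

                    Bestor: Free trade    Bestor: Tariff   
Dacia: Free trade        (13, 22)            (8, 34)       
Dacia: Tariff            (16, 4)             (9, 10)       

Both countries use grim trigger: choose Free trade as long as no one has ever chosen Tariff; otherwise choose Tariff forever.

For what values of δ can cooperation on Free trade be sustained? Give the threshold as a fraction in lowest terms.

Dacia's threshold: (16−13)/(16−9) = 3/7.
Bestor's threshold: (34−22)/(34−10) = 1/2.
3/7 < 1/2, so Bestor binds and δ* = 1/2.

1/2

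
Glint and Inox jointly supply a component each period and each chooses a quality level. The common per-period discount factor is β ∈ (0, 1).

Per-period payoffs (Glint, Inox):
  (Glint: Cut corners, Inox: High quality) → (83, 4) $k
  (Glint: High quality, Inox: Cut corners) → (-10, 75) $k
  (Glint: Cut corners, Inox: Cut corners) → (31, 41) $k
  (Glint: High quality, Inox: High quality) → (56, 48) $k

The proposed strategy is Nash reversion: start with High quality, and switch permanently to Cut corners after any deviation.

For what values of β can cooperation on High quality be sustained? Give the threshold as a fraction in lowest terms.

Glint's threshold: (83−56)/(83−31) = 27/52.
Inox's threshold: (75−48)/(75−41) = 27/34.
27/52 < 27/34, so Inox binds and β* = 27/34.

27/34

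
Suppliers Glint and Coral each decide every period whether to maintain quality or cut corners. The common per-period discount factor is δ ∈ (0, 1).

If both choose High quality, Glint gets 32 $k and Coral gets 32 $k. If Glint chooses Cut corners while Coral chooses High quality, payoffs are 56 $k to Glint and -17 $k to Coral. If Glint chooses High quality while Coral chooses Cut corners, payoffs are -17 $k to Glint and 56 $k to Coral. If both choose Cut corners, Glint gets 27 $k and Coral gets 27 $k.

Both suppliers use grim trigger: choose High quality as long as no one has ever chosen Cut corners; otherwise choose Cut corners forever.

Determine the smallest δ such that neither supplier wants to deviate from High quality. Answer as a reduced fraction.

Under grim trigger the critical discount factor is (T−C)/(T−P) with T = 56, C = 32, P = 27.
δ* = (56−32)/(56−27) = 24/29.

24/29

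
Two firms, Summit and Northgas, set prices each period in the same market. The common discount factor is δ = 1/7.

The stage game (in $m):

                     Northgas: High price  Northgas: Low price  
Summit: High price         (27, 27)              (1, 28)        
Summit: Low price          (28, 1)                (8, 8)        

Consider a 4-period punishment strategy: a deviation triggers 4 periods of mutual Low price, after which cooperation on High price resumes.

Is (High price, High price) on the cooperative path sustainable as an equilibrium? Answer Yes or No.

Yes

A one-shot deviation gives 28 now, then 8 for 4 periods, then back to 27.
Gain from deviating: (28−27) today; loss: (27−8) in each of the next 4 periods.
No-deviation condition: (27−8)(δ+…+δ^4) ≥ 28−27, i.e. δ+…+δ^4 ≥ 1/19.
At δ = 1/7: δ+…+δ^4 = 0.1666 ≥ 0.0526.
So cooperation is sustainable.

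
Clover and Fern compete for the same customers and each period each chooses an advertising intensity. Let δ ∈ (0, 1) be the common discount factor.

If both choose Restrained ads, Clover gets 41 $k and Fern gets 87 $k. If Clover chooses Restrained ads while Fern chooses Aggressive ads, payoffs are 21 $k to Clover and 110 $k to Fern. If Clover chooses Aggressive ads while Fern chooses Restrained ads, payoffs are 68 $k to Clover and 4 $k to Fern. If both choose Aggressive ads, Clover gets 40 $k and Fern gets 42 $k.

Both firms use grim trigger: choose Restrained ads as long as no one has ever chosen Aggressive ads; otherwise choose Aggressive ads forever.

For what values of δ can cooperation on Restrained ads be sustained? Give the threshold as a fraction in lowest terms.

Clover: cooperation gives 41 each period; deviation gives 68 once then 40 forever.
  41/(1−δ) ≥ 68 + 40δ/(1−δ) ⇒ δ ≥ 27/28.
Fern: cooperation gives 87 each period; deviation gives 110 once then 42 forever.
  δ ≥ 23/68.
Both must hold, so the binding constraint is Clover's: δ ≥ 27/28.

27/28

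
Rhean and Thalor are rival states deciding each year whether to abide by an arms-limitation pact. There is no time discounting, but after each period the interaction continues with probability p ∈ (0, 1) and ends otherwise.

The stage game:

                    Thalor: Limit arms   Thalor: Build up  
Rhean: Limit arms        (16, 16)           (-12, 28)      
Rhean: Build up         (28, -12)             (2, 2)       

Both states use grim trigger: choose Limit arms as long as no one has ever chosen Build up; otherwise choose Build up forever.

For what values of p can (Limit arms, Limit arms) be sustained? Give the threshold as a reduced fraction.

With no time discounting, the continuation probability p plays the role of the discount factor.
Grim-trigger IC: 16/(1−p) ≥ 28 + 2p/(1−p) ⇒ p ≥ (28−16)/(28−2) = 6/13.

6/13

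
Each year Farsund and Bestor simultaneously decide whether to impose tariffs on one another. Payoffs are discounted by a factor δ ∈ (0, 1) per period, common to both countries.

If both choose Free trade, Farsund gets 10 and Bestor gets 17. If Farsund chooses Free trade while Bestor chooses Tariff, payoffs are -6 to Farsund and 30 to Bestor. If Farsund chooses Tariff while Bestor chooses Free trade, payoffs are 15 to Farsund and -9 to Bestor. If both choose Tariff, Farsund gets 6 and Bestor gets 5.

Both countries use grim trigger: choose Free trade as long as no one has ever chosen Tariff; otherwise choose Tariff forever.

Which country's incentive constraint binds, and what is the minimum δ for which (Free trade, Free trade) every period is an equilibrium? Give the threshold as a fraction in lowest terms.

Farsund's threshold: (15−10)/(15−6) = 5/9.
Bestor's threshold: (30−17)/(30−5) = 13/25.
5/9 > 13/25, so Farsund binds and δ* = 5/9.

Farsund; δ ≥ 5/9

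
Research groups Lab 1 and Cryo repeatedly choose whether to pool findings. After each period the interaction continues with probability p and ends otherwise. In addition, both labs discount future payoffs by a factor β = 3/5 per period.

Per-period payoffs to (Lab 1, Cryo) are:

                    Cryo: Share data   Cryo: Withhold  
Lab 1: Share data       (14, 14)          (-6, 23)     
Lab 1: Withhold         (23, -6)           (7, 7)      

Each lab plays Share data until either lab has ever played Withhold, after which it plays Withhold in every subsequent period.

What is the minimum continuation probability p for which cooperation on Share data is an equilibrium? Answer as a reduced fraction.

Expected continuation weight on next period's payoff is β·p = 3/5·p, which plays the role of the discount factor.
Cooperation requires 3/5·p ≥ (23−14)/(23−7) = 9/16, hence p ≥ 15/16.

15/16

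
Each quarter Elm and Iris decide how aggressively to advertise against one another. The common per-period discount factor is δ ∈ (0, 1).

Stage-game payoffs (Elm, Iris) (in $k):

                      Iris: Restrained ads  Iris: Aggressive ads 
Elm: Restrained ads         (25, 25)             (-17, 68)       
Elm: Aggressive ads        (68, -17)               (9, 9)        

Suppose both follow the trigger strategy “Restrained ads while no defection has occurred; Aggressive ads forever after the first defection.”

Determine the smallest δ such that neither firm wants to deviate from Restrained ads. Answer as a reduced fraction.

43/59

Cooperation forever yields 25 each period: 25/(1−δ).
Deviating yields 68 once, then 9 forever: 68 + 9δ/(1−δ).
No profitable deviation requires 25/(1−δ) ≥ 68 + 9δ/(1−δ).
Multiplying by (1−δ): 25 ≥ 68(1−δ) + 9δ = 68 − 59δ.
So 59δ ≥ 43, i.e. δ ≥ 43/59.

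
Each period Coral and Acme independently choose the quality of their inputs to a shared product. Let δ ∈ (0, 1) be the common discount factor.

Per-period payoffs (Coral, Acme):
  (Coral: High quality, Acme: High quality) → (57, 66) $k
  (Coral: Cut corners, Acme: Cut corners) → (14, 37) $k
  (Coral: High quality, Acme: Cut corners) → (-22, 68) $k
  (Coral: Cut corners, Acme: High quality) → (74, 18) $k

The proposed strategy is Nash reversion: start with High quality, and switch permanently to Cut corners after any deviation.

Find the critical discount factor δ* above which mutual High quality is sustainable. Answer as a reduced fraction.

17/60

For Coral: deviation gain 74−57 = 17, per-period punishment loss 57−14 = 43. IC gives δ ≥ 17/60.
For Acme: gain 2, loss 29 per period, so δ ≥ 2/31.
The tighter constraint is Coral's, so cooperation needs δ ≥ 17/60.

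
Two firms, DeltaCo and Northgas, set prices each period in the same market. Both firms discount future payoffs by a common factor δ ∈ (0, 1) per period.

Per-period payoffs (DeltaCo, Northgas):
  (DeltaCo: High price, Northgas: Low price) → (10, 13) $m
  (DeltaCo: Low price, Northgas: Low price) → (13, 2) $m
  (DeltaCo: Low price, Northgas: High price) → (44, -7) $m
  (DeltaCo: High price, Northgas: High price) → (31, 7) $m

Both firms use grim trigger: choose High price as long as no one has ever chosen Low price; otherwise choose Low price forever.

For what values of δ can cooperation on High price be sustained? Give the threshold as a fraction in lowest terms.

DeltaCo's threshold: (44−31)/(44−13) = 13/31.
Northgas's threshold: (13−7)/(13−2) = 6/11.
13/31 < 6/11, so Northgas binds and δ* = 6/11.

6/11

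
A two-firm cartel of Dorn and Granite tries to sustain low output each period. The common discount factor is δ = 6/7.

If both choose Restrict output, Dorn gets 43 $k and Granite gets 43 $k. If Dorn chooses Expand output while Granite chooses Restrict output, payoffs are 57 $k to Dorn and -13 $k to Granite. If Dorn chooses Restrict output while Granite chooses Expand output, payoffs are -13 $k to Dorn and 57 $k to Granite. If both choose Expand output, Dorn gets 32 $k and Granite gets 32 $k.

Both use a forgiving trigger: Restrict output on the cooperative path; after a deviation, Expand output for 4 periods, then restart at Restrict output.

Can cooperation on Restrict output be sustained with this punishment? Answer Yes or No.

A one-shot deviation gives 57 now, then 32 for 4 periods, then back to 43.
Gain from deviating: (57−43) today; loss: (43−32) in each of the next 4 periods.
No-deviation condition: (43−32)(δ+…+δ^4) ≥ 57−43, i.e. δ+…+δ^4 ≥ 14/11.
At δ = 6/7: δ+…+δ^4 = 2.7613 ≥ 1.2727.
So cooperation is sustainable.

Yes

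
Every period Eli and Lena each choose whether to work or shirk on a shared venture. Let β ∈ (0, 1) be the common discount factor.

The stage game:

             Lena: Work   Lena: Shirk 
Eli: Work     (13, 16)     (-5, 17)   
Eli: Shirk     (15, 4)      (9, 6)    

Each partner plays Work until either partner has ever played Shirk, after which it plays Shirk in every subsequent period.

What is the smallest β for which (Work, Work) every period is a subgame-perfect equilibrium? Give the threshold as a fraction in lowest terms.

1/3

Eli: cooperation gives 13 each period; deviation gives 15 once then 9 forever.
  13/(1−β) ≥ 15 + 9β/(1−β) ⇒ β ≥ 2/6 = 1/3.
Lena: cooperation gives 16 each period; deviation gives 17 once then 6 forever.
  β ≥ 1/11.
Both must hold, so the binding constraint is Eli's: β ≥ 1/3.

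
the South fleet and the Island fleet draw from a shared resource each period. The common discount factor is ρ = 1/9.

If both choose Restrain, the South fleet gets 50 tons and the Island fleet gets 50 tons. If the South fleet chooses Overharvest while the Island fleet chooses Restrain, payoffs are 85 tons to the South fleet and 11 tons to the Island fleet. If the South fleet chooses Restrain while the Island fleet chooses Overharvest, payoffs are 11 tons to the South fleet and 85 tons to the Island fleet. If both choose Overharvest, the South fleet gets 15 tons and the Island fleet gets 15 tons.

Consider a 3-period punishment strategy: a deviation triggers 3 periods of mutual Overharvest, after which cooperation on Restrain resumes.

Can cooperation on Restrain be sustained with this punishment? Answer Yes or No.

No

Comparing payoff streams over the 4 periods until play realigns: cooperate → 50(1+ρ+…+ρ^3); deviate → 85 + 15(ρ+…+ρ^3).
Cooperation is sustained iff (50−15)(ρ+…+ρ^3) ≥ 85−50.
ρ+…+ρ^3 = 1/9·(1−(1/9)^3)/(1−1/9) = 0.1248, and (85−50)/(50−15) = 1.0000.
0.1248 < 1.0000, so cooperation is not sustainable.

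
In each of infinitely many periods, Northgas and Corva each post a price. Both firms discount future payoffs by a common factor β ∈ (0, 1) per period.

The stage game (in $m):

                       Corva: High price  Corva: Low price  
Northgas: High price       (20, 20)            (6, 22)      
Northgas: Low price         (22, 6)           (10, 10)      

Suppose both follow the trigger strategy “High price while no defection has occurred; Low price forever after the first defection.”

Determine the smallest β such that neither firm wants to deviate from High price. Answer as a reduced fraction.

1/6

Under grim trigger the critical discount factor is (T−C)/(T−P) with T = 22, C = 20, P = 10.
β* = (22−20)/(22−10) = 2/12 = 1/6.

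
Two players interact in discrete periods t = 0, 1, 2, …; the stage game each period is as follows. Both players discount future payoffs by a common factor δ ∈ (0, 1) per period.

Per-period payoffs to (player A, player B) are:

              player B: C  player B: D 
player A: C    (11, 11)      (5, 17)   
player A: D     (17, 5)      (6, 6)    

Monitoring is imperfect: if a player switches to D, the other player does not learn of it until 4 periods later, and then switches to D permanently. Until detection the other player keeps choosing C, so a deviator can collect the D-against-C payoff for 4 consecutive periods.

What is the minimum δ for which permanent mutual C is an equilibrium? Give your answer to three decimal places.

The best deviation is to choose D for all 4 undetected periods, earning 17 each, then 6 forever once detected.
Deviation value: 17(1−δ^4)/(1−δ) + 6δ^4/(1−δ); cooperation value: 11/(1−δ).
IC: 11 ≥ 17(1−δ^4) + 6δ^4 = 17 − 11δ^4.
So δ^4 ≥ 6/11, giving δ ≥ (6/11)^(1/4) ≈ 0.859.

0.859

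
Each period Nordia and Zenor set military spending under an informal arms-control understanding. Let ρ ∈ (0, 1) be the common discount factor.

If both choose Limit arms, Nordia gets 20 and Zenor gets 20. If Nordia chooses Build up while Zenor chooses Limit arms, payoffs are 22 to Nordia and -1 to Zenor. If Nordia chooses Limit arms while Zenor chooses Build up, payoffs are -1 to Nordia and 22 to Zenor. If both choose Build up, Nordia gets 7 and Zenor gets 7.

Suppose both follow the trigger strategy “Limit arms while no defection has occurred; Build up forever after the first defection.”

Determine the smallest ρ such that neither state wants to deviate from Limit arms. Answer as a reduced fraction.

2/15

One-period gain from deviating is 22 − 20 = 2. The loss is 20 − 7 = 13 in every subsequent period, with present value 13·ρ/(1−ρ).
Deviation is unprofitable when 13·ρ/(1−ρ) ≥ 2, i.e. ρ/(1−ρ) ≥ 2/13.
Equivalently ρ ≥ 2/(2+13) = 2/15.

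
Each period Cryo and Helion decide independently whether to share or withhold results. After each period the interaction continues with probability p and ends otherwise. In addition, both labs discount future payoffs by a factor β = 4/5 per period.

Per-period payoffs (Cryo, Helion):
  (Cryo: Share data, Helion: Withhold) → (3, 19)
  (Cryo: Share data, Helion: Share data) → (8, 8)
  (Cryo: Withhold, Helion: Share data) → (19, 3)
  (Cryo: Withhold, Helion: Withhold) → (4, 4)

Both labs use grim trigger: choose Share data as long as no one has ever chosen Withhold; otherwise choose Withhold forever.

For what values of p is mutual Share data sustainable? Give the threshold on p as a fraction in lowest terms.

With continuation probability p and discount β, the effective per-period discount factor is βp.
Grim-trigger IC: βp ≥ (19−8)/(19−4) = 11/15.
So p ≥ (11/15)/(4/5) = 11/12.

11/12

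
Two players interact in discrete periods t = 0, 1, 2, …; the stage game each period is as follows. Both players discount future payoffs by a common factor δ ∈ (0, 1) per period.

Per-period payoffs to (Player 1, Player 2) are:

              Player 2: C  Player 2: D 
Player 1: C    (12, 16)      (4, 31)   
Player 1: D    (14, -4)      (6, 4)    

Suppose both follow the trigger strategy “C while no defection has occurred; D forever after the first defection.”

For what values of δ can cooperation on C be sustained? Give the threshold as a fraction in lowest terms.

Player 1's threshold: (14−12)/(14−6) = 1/4.
Player 2's threshold: (31−16)/(31−4) = 5/9.
1/4 < 5/9, so Player 2 binds and δ* = 5/9.

5/9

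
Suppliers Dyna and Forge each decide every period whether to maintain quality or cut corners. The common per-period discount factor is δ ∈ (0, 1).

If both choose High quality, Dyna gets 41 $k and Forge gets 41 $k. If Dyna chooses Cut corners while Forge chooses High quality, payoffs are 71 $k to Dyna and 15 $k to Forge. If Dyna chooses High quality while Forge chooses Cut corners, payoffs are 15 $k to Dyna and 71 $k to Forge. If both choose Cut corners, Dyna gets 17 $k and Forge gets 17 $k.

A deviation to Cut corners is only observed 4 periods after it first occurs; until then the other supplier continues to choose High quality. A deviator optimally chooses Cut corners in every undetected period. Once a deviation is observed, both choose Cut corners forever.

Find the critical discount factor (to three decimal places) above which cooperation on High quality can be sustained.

0.863

Deviating for the 4 undetected periods gains 71−41 = 30 per period over cooperation, then loses 41−17 = 24 per period forever once punishment starts.
Gain: 30(1 + δ + … + δ^3); loss: 24·δ^4/(1−δ).
No profitable deviation ⇔ 30(1−δ^4) ≤ 24·δ^4, i.e. δ^4 ≥ 30/(30+24) = 5/9.
Hence δ ≥ (5/9)^(1/4) ≈ 0.863.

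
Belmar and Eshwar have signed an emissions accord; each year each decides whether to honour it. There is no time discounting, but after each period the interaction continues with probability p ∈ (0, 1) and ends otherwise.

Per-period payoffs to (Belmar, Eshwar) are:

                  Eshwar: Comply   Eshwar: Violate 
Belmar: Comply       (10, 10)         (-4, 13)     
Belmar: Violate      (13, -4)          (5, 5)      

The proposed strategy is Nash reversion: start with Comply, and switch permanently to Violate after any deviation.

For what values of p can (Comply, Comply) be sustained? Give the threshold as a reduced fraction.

3/8

Expected cooperation value is 10 + p·10 + p²·10 + … = 10/(1−p); deviation gives 13 + p·5/(1−p).
10 ≥ 13(1−p) + 5p ⇒ 8p ≥ 3 ⇒ p ≥ 3/8.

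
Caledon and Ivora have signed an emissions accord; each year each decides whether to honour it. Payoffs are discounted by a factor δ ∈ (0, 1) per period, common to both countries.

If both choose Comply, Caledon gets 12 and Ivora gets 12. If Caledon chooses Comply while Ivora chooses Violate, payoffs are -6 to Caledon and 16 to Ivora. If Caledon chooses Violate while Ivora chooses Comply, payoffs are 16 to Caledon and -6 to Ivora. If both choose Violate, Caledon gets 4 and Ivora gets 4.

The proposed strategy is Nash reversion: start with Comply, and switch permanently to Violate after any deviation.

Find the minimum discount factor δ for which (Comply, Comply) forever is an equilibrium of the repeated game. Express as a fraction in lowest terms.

Cooperation forever yields 12 each period: 12/(1−δ).
Deviating yields 16 once, then 4 forever: 16 + 4δ/(1−δ).
No profitable deviation requires 12/(1−δ) ≥ 16 + 4δ/(1−δ).
Multiplying by (1−δ): 12 ≥ 16(1−δ) + 4δ = 16 − 12δ.
So 12δ ≥ 4, i.e. δ ≥ 4/12 = 1/3.

1/3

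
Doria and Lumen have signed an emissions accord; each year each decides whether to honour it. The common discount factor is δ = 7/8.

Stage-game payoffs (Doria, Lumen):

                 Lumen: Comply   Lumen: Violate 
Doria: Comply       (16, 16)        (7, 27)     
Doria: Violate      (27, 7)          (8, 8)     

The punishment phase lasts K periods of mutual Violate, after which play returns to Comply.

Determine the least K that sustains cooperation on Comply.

2

No profitable deviation requires (16−8)(δ+…+δ^K) ≥ 27−16, i.e. δ+…+δ^K ≥ 11/8 ≈ 1.3750.
With δ = 7/8, the partial sums are K=1: 0.8750, K=2: 1.6406.
K = 2 is the first length at which the sum reaches 1.3750.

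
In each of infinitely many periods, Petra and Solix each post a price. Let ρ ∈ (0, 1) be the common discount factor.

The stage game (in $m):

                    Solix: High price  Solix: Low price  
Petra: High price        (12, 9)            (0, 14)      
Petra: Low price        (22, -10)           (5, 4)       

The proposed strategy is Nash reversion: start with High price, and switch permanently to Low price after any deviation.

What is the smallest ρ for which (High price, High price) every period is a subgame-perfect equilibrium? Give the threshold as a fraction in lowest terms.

10/17

Petra's threshold: (22−12)/(22−5) = 10/17.
Solix's threshold: (14−9)/(14−4) = 1/2.
10/17 > 1/2, so Petra binds and ρ* = 10/17.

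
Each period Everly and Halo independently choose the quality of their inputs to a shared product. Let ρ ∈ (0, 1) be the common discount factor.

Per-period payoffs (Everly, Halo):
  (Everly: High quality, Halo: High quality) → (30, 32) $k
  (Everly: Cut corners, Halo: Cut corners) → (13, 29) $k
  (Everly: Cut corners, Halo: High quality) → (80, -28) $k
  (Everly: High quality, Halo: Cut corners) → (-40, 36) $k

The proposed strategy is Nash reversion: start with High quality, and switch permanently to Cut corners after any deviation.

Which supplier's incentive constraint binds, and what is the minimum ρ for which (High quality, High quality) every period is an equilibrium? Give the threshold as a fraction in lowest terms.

Everly's threshold: (80−30)/(80−13) = 50/67.
Halo's threshold: (36−32)/(36−29) = 4/7.
50/67 > 4/7, so Everly binds and ρ* = 50/67.

Everly; ρ ≥ 50/67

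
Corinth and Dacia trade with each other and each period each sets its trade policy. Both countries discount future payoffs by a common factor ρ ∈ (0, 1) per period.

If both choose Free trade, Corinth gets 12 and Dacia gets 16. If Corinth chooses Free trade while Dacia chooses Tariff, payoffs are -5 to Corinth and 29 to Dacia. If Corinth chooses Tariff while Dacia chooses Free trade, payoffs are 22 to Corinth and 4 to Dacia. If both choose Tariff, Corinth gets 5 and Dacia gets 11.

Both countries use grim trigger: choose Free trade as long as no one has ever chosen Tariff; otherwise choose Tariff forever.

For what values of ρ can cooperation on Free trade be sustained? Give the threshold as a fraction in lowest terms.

13/18

Corinth: cooperation gives 12 each period; deviation gives 22 once then 5 forever.
  12/(1−ρ) ≥ 22 + 5ρ/(1−ρ) ⇒ ρ ≥ 10/17.
Dacia: cooperation gives 16 each period; deviation gives 29 once then 11 forever.
  ρ ≥ 13/18.
Both must hold, so the binding constraint is Dacia's: ρ ≥ 13/18.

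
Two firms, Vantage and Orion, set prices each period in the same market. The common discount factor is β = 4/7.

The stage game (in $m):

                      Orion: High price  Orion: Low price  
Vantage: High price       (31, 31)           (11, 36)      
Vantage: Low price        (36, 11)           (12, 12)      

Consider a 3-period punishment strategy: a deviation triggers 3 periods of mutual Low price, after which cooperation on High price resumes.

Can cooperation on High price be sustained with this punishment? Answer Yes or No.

Yes

Comparing payoff streams over the 4 periods until play realigns: cooperate → 31(1+β+…+β^3); deviate → 36 + 12(β+…+β^3).
Cooperation is sustained iff (31−12)(β+…+β^3) ≥ 36−31.
β+…+β^3 = 4/7·(1−(4/7)^3)/(1−4/7) = 1.0845, and (36−31)/(31−12) = 0.2632.
1.0845 ≥ 0.2632, so cooperation is sustainable.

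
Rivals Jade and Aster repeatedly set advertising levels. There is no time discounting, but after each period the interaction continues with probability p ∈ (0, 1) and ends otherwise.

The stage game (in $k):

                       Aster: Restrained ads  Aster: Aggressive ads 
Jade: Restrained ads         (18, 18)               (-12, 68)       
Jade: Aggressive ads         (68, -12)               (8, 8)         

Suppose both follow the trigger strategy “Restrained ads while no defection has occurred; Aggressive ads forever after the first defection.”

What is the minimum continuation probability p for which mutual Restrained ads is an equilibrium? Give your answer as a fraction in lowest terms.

With no time discounting, the continuation probability p plays the role of the discount factor.
Grim-trigger IC: 18/(1−p) ≥ 68 + 8p/(1−p) ⇒ p ≥ (68−18)/(68−8) = 5/6.

5/6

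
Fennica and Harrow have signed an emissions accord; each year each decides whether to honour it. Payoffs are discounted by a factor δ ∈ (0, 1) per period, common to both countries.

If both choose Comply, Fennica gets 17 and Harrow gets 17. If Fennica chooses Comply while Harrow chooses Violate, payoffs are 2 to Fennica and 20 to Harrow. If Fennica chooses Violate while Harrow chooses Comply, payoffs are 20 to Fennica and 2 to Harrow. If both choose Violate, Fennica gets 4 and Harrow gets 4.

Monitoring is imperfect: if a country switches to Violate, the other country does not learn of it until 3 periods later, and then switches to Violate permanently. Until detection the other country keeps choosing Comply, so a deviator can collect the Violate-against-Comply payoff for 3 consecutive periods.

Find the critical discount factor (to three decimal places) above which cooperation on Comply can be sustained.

0.572

The best deviation is to choose Violate for all 3 undetected periods, earning 20 each, then 4 forever once detected.
Deviation value: 20(1−δ^3)/(1−δ) + 4δ^3/(1−δ); cooperation value: 17/(1−δ).
IC: 17 ≥ 20(1−δ^3) + 4δ^3 = 20 − 16δ^3.
So δ^3 ≥ 3/16, giving δ ≥ (3/16)^(1/3) ≈ 0.572.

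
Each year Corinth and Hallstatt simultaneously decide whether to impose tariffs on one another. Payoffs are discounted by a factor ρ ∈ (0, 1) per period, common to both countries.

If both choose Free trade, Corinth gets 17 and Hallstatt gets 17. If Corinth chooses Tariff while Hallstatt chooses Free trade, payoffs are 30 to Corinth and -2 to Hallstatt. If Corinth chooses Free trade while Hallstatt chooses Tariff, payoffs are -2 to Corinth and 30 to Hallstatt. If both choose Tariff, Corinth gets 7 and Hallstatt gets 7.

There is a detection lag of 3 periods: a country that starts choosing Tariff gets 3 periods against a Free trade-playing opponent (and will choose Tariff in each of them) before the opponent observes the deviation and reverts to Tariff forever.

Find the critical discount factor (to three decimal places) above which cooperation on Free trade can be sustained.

Deviating for the 3 undetected periods gains 30−17 = 13 per period over cooperation, then loses 17−7 = 10 per period forever once punishment starts.
Gain: 13(1 + ρ + … + ρ^2); loss: 10·ρ^3/(1−ρ).
No profitable deviation ⇔ 13(1−ρ^3) ≤ 10·ρ^3, i.e. ρ^3 ≥ 13/(13+10) = 13/23.
Hence ρ ≥ (13/23)^(1/3) ≈ 0.827.

0.827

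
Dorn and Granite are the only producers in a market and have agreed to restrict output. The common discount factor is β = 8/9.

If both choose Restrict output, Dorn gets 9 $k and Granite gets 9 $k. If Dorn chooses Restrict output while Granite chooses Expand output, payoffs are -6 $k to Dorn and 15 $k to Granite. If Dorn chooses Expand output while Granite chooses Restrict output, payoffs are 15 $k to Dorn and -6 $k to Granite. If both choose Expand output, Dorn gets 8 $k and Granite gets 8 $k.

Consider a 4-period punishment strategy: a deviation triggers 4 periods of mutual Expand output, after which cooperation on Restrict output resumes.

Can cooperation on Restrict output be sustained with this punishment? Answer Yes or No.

No

Comparing payoff streams over the 5 periods until play realigns: cooperate → 9(1+β+…+β^4); deviate → 15 + 8(β+…+β^4).
Cooperation is sustained iff (9−8)(β+…+β^4) ≥ 15−9.
β+…+β^4 = 8/9·(1−(8/9)^4)/(1−8/9) = 3.0056, and (15−9)/(9−8) = 6.0000.
3.0056 < 6.0000, so cooperation is not sustainable.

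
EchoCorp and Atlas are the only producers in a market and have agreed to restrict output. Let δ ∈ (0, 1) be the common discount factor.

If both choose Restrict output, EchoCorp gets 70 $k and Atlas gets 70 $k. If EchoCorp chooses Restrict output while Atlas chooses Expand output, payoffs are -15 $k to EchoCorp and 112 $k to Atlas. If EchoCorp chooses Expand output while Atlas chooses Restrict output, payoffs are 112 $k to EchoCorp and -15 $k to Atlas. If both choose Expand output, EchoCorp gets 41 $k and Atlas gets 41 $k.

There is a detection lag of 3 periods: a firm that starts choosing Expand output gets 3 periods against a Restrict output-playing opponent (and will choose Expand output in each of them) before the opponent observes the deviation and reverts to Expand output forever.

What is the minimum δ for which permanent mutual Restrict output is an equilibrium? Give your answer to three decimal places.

0.839

Deviating for the 3 undetected periods gains 112−70 = 42 per period over cooperation, then loses 70−41 = 29 per period forever once punishment starts.
Gain: 42(1 + δ + … + δ^2); loss: 29·δ^3/(1−δ).
No profitable deviation ⇔ 42(1−δ^3) ≤ 29·δ^3, i.e. δ^3 ≥ 42/(42+29) = 42/71.
Hence δ ≥ (42/71)^(1/3) ≈ 0.839.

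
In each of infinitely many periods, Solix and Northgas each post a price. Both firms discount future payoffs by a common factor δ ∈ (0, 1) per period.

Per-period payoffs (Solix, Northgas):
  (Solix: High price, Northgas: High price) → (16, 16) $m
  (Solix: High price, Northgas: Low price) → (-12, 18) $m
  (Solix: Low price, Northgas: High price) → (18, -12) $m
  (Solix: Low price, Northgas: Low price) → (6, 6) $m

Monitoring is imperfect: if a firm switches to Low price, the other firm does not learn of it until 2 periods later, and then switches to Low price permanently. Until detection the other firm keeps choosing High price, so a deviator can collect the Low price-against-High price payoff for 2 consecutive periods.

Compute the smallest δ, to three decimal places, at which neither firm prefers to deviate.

0.408

Deviating for the 2 undetected periods gains 18−16 = 2 per period over cooperation, then loses 16−6 = 10 per period forever once punishment starts.
Gain: 2(1 + δ + … + δ^1); loss: 10·δ^2/(1−δ).
No profitable deviation ⇔ 2(1−δ^2) ≤ 10·δ^2, i.e. δ^2 ≥ 2/(2+10) = 1/6.
Hence δ ≥ (1/6)^(1/2) ≈ 0.408.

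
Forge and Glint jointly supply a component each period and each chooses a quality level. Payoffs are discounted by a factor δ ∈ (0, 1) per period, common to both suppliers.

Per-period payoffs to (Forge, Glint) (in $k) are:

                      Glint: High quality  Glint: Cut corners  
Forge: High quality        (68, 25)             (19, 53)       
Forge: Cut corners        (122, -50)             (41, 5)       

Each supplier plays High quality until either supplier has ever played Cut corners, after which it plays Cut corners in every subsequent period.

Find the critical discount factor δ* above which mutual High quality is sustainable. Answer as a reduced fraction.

For Forge: deviation gain 122−68 = 54, per-period punishment loss 68−41 = 27. IC gives δ ≥ 54/81 = 2/3.
For Glint: gain 28, loss 20 per period, so δ ≥ 28/48 = 7/12.
The tighter constraint is Forge's, so cooperation needs δ ≥ 2/3.

2/3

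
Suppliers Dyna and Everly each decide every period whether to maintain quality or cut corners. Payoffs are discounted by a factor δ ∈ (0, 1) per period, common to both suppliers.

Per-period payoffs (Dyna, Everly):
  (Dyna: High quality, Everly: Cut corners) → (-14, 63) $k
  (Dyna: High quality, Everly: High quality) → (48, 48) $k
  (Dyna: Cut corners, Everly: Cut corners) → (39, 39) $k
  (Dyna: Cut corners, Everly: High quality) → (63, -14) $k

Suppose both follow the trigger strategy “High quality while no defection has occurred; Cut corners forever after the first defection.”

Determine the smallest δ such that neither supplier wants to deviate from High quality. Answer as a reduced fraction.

Under grim trigger the critical discount factor is (T−C)/(T−P) with T = 63, C = 48, P = 39.
δ* = (63−48)/(63−39) = 15/24 = 5/8.

5/8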